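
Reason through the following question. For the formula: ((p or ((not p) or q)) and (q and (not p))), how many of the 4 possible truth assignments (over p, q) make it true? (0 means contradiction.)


Check all 4 assignments:
p=0, q=0: 0
p=0, q=1: 1
p=1, q=0: 0
p=1, q=1: 0
Count of True = 1

1


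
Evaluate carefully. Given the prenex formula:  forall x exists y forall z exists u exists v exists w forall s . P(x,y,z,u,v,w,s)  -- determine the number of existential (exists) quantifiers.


Quantifier prefix: forall x exists y forall z exists u exists v exists w forall s
Mark each quantifier type:
  U E U E E E U
Universal count = 3, Existential count = 4
Asked for existential (exists) quantifiers: 4

4


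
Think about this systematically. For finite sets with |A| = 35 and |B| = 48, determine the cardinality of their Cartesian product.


The Cartesian product A x B contains all ordered pairs (a, b).
|A x B| = |A| * |B| = 35 * 48 = 1680

1680


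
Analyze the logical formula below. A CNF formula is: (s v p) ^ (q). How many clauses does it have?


A CNF formula is a conjunction of clauses.
Clauses are separated by ^.
Counting the conjuncts: 2 clauses.

2


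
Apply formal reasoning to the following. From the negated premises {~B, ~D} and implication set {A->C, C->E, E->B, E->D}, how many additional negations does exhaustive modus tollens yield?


Initial negated facts: {~B, ~D}
Apply modus tollens to closure:
  ~B and E->B  =>  ~E
  ~E and C->E  =>  ~C
  ~C and A->C  =>  ~A
Final negated: {~A, ~B, ~C, ~D, ~E}
New negations: {~A, ~C, ~E}
Count = 3

3


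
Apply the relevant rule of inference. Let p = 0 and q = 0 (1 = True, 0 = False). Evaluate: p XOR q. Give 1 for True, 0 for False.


p = 0, q = 0
Operation: p XOR q
Evaluate: 0 XOR 0 = 0

0


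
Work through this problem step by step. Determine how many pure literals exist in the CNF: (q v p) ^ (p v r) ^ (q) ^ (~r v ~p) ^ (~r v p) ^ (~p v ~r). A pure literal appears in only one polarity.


Check each variable for pure literal status:
p: mixed (not pure)
q: pure positive
r: mixed (not pure)
Pure literal count = 1

1


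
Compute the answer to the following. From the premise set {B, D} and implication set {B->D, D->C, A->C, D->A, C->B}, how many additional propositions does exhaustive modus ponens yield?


Initial facts: {B, D}
Apply modus ponens to closure:
  D and D->C  =>  C
  D and D->A  =>  A
Final known: {A, B, C, D}
New propositions: {A, C}
Count = 2

2


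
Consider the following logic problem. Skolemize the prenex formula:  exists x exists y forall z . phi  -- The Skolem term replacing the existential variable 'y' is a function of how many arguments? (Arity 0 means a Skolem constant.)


Quantifier prefix: exists x exists y forall z
'y' is existentially quantified at position 2.
No universal quantifiers precede it.
Skolem function arity = 0 (a Skolem constant)

0


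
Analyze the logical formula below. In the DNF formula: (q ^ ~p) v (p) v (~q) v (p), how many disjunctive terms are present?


A DNF formula is a disjunction of terms (conjunctions).
Terms are separated by v.
Counting the disjuncts: 4 terms.

4


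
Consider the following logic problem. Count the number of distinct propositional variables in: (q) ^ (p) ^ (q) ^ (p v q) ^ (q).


Identify each variable that appears in the formula.
Variables found: p, q
Count = 2

2


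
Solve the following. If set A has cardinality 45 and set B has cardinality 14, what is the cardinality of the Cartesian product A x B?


The Cartesian product A x B contains all ordered pairs (a, b).
|A x B| = |A| * |B| = 45 * 14 = 630

630


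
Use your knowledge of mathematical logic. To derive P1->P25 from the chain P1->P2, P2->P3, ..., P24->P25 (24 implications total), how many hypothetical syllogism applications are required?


With 24 implications in a chain connecting 25 propositions:
P1->P2, P2->P3, ..., P24->P25
Steps needed = (number of implications) - 1 = 24 - 1 = 23

23


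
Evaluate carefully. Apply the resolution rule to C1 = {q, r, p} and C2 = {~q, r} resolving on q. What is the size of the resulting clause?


Remove q from C1 and ~q from C2.
C1 remainder: {r, p}
C2 remainder: {r}
Union (resolvent): {p, r}
Resolvent has 2 literal(s).

2


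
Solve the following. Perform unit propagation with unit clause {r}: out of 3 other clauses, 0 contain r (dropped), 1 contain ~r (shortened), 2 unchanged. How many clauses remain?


Satisfied (removed): 0
Shortened (remain): 1
Unchanged (remain): 2
Remaining = 1 + 2 = 3

3


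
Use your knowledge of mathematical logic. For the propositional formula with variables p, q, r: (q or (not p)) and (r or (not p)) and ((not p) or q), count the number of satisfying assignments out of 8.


Evaluate all 8 assignments for p, q, r:
p=0, q=0, r=0: 1
p=0, q=0, r=1: 1
p=0, q=1, r=0: 1
p=0, q=1, r=1: 1
p=1, q=0, r=0: 0
p=1, q=0, r=1: 0
p=1, q=1, r=0: 0
p=1, q=1, r=1: 1
Satisfying count = 5

5


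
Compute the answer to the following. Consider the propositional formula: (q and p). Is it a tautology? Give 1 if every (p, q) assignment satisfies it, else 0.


Check all 4 assignments:
p=0, q=0: 0
p=0, q=1: 0
p=1, q=0: 0
p=1, q=1: 1
Satisfying count = 1/4.
Tautology iff count = 4: no.

0


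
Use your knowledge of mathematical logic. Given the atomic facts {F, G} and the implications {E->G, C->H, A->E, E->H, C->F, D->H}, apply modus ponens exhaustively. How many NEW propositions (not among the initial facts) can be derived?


Initial facts: {F, G}
Apply modus ponens to closure:
  (no implication fires)
Final known: {F, G}
New propositions: {(none)}
Count = 0

0


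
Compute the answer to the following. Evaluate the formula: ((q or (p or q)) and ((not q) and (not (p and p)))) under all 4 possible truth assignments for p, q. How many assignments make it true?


Check all 4 assignments:
p=0, q=0: 0
p=0, q=1: 0
p=1, q=0: 0
p=1, q=1: 0
Count of True = 0

0


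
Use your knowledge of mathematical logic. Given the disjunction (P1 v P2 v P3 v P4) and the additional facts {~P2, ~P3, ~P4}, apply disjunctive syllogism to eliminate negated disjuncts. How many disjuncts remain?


Original disjuncts (4): P1, P2, P3, P4
Negated (eliminate): ~P2, ~P3, ~P4
Remaining disjuncts: P1
Count = 4 - 3 = 1

1


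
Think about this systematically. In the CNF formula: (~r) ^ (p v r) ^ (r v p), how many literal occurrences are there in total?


Counting literals in each clause:
Clause 1: 1 literal(s)
Clause 2: 2 literal(s)
Clause 3: 2 literal(s)
Total = 5

5


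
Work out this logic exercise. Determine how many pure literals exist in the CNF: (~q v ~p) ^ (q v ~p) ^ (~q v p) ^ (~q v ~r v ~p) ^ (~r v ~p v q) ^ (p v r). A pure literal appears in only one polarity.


Check each variable for pure literal status:
p: mixed (not pure)
q: mixed (not pure)
r: mixed (not pure)
Pure literal count = 0

0


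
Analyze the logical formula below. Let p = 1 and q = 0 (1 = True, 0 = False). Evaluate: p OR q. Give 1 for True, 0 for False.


p = 1, q = 0
Operation: p OR q
Evaluate: 1 OR 0 = 1

1


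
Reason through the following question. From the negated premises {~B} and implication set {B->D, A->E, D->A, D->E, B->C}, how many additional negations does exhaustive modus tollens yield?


Initial negated facts: {~B}
Apply modus tollens to closure:
  (no implication fires)
Final negated: {~B}
New negations: {(none)}
Count = 0

0


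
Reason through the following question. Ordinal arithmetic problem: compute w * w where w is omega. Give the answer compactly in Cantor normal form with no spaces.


Compute w * w.
Ordinal * is associative and left-distributive over +, but NOT commutative; for finite n>1, n*w = w but w*n stays w*n.
w * w = w^2 by definition.
Result = w^2

w^2


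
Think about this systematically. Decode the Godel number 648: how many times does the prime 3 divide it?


Factorize 648 by dividing by 3 repeatedly.
Division steps: 3 divides 648 exactly 4 time(s).
Exponent of 3 = 4

4


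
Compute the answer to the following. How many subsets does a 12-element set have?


The power set of a set with n elements has 2^n elements.
|P(S)| = 2^12 = 4096

4096


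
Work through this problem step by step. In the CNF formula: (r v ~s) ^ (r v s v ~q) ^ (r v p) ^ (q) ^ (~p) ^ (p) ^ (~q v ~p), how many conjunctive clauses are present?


A CNF formula is a conjunction of clauses.
Clauses are separated by ^.
Counting the conjuncts: 7 clauses.

7


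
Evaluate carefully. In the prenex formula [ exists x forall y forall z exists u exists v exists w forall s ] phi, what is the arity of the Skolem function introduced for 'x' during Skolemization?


Quantifier prefix: exists x forall y forall z exists u exists v exists w forall s
'x' is existentially quantified at position 1.
No universal quantifiers precede it.
Skolem function arity = 0 (a Skolem constant)

0


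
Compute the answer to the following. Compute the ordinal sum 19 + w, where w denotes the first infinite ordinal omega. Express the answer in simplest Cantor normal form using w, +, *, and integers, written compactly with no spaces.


Compute 19 + w.
Ordinal + is associative but NOT commutative; for finite n>0, n + w = w but w + n stays w+n.
Any finite left addend is absorbed by w on the right: 19 + w = w.
Result = w

w


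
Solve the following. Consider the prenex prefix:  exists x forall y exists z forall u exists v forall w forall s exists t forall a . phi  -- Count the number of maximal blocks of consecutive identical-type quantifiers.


Quantifier-type sequence: E A E A E A A E A  (A=forall, E=exists)
Group into maximal same-type runs:
  Ex1 | Ax1 | Ex1 | Ax1 | Ex1 | Ax2 | Ex1 | Ax1
Number of blocks = 8

8


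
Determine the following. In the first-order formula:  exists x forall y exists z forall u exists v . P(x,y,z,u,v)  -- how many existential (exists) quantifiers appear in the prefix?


Quantifier prefix: exists x forall y exists z forall u exists v
Mark each quantifier type:
  E U E U E
Universal count = 2, Existential count = 3
Asked for existential (exists) quantifiers: 3

3


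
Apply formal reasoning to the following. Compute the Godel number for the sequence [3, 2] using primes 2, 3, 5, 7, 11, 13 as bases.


Encode each element as an exponent of the corresponding prime:
  2^3 = 8
  3^2 = 9
Product = 8 * 9 = 72

72


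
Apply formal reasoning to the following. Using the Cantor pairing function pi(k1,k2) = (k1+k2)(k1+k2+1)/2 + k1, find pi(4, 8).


k1 + k2 = 12
(k1+k2)(k1+k2+1)/2 = 12 * 13 / 2 = 78
pi = 78 + 4 = 82

82


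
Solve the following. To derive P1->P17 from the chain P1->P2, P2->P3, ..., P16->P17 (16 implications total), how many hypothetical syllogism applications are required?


With 16 implications in a chain connecting 17 propositions:
P1->P2, P2->P3, ..., P16->P17
Steps needed = (number of implications) - 1 = 16 - 1 = 15

15


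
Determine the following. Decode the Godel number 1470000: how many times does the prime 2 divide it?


Factorize 1470000 by dividing by 2 repeatedly.
Division steps: 2 divides 1470000 exactly 4 time(s).
Exponent of 2 = 4

4


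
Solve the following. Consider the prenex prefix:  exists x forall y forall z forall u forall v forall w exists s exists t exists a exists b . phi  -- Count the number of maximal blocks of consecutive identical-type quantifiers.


Quantifier-type sequence: E A A A A A E E E E  (A=forall, E=exists)
Group into maximal same-type runs:
  Ex1 | Ax5 | Ex4
Number of blocks = 3

3


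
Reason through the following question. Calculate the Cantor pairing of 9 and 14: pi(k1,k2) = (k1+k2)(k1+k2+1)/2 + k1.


k1 + k2 = 23
(k1+k2)(k1+k2+1)/2 = 23 * 24 / 2 = 276
pi = 276 + 9 = 285

285


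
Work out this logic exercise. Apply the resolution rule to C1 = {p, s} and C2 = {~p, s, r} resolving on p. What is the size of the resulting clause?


Remove p from C1 and ~p from C2.
C1 remainder: {s}
C2 remainder: {s, r}
Union (resolvent): {r, s}
Resolvent has 2 literal(s).

2


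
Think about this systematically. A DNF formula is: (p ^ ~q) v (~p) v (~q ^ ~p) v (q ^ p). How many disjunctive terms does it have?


A DNF formula is a disjunction of terms (conjunctions).
Terms are separated by v.
Counting the disjuncts: 4 terms.

4


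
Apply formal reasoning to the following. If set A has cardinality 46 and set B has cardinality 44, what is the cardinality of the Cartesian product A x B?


The Cartesian product A x B contains all ordered pairs (a, b).
|A x B| = |A| * |B| = 46 * 44 = 2024

2024


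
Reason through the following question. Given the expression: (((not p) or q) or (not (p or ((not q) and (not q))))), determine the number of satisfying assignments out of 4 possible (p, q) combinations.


Check all 4 assignments:
p=0, q=0: 1
p=0, q=1: 1
p=1, q=0: 0
p=1, q=1: 1
Count of True = 3

3


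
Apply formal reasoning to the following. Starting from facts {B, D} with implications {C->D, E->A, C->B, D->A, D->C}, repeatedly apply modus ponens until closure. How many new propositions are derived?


Initial facts: {B, D}
Apply modus ponens to closure:
  D and D->A  =>  A
  D and D->C  =>  C
Final known: {A, B, C, D}
New propositions: {A, C}
Count = 2

2


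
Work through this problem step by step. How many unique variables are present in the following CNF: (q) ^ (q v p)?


Identify each variable that appears in the formula.
Variables found: p, q
Count = 2

2


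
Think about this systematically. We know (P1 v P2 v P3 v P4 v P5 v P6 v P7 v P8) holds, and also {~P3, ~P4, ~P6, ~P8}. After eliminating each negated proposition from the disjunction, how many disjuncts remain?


Original disjuncts (8): P1, P2, P3, P4, P5, P6, P7, P8
Negated (eliminate): ~P3, ~P4, ~P6, ~P8
Remaining disjuncts: P1, P2, P5, P7
Count = 8 - 4 = 4

4


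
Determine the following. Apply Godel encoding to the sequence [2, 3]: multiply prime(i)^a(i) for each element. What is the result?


Encode each element as an exponent of the corresponding prime:
  2^2 = 4
  3^3 = 27
Product = 4 * 27 = 108

108


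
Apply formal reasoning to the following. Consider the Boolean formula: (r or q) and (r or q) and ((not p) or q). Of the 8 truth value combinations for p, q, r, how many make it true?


Evaluate all 8 assignments for p, q, r:
p=0, q=0, r=0: 0
p=0, q=0, r=1: 1
p=0, q=1, r=0: 1
p=0, q=1, r=1: 1
p=1, q=0, r=0: 0
p=1, q=0, r=1: 0
p=1, q=1, r=0: 1
p=1, q=1, r=1: 1
Satisfying count = 5

5


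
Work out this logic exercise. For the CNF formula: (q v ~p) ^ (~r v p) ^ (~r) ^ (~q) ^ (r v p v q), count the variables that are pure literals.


Check each variable for pure literal status:
p: mixed (not pure)
q: mixed (not pure)
r: mixed (not pure)
Pure literal count = 0

0


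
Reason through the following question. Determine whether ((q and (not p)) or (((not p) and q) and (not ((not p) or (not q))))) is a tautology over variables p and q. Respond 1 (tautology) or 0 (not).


Check all 4 assignments:
p=0, q=0: 0
p=0, q=1: 1
p=1, q=0: 0
p=1, q=1: 0
Satisfying count = 1/4.
Tautology iff count = 4: no.

0


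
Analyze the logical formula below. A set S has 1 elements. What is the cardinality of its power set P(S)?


The power set of a set with n elements has 2^n elements.
|P(S)| = 2^1 = 2

2


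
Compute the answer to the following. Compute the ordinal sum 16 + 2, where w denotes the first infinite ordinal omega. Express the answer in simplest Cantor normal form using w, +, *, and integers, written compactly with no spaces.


Compute 16 + 2.
Ordinal + is associative but NOT commutative; for finite n>0, n + w = w but w + n stays w+n.
Both operands finite; ordinal + agrees with natural +: 16 + 2 = 18.
Result = 18

18


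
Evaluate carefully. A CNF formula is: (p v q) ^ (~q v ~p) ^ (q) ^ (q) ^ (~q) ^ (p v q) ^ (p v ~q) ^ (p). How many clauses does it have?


A CNF formula is a conjunction of clauses.
Clauses are separated by ^.
Counting the conjuncts: 8 clauses.

8


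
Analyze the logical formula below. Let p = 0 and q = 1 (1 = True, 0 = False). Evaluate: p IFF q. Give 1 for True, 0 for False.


p = 0, q = 1
Operation: p IFF q
Evaluate: 0 IFF 1 = 0

0


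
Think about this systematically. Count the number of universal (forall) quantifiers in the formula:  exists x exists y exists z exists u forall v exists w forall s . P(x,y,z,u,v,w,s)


Quantifier prefix: exists x exists y exists z exists u forall v exists w forall s
Mark each quantifier type:
  E E E E U E U
Universal count = 2, Existential count = 5
Asked for universal (forall) quantifiers: 2

2


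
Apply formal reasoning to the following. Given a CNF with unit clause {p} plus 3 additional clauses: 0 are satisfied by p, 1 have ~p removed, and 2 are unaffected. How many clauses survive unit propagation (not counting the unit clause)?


Satisfied (removed): 0
Shortened (remain): 1
Unchanged (remain): 2
Remaining = 1 + 2 = 3

3


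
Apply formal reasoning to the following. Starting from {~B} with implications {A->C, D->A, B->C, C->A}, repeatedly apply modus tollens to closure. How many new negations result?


Initial negated facts: {~B}
Apply modus tollens to closure:
  (no implication fires)
Final negated: {~B}
New negations: {(none)}
Count = 0

0


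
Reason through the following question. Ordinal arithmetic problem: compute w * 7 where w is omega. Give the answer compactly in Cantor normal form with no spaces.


Compute w * 7.
Ordinal * is associative and left-distributive over +, but NOT commutative; for finite n>1, n*w = w but w*n stays w*n.
w * 7 means 7 copies of w concatenated: w*7.
Result = w*7

w*7


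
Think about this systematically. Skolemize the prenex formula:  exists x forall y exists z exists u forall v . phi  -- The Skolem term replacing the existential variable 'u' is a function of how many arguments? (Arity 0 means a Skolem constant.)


Quantifier prefix: exists x forall y exists z exists u forall v
'u' is existentially quantified at position 4.
Universal variables preceding it: y
Skolem function arity = 1

1


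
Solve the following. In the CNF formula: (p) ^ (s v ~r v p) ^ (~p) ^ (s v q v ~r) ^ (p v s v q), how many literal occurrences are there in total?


Counting literals in each clause:
Clause 1: 1 literal(s)
Clause 2: 3 literal(s)
Clause 3: 1 literal(s)
Clause 4: 3 literal(s)
Clause 5: 3 literal(s)
Total = 11

11


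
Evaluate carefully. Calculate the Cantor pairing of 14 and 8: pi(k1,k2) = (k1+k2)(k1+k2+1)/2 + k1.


k1 + k2 = 22
(k1+k2)(k1+k2+1)/2 = 22 * 23 / 2 = 253
pi = 253 + 14 = 267

267


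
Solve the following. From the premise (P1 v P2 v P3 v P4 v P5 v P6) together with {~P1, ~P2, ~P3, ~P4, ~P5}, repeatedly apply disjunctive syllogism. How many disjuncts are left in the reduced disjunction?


Original disjuncts (6): P1, P2, P3, P4, P5, P6
Negated (eliminate): ~P1, ~P2, ~P3, ~P4, ~P5
Remaining disjuncts: P6
Count = 6 - 5 = 1

1


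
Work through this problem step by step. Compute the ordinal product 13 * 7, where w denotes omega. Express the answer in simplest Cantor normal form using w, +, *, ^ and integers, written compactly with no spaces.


Compute 13 * 7.
Ordinal * is associative and left-distributive over +, but NOT commutative; for finite n>1, n*w = w but w*n stays w*n.
Both finite; ordinal * agrees with natural *: 13 * 7 = 91.
Result = 91

91


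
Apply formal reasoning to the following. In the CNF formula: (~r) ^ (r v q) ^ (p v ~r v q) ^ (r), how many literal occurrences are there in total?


Counting literals in each clause:
Clause 1: 1 literal(s)
Clause 2: 2 literal(s)
Clause 3: 3 literal(s)
Clause 4: 1 literal(s)
Total = 7

7


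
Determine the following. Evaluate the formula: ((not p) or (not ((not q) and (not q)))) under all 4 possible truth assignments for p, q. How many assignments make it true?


Check all 4 assignments:
p=0, q=0: 1
p=0, q=1: 1
p=1, q=0: 0
p=1, q=1: 1
Count of True = 3

3


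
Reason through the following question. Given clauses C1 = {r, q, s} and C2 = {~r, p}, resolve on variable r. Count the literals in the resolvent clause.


Remove r from C1 and ~r from C2.
C1 remainder: {q, s}
C2 remainder: {p}
Union (resolvent): {p, q, s}
Resolvent has 3 literal(s).

3


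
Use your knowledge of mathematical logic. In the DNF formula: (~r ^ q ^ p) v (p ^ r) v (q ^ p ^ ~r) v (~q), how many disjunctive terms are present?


A DNF formula is a disjunction of terms (conjunctions).
Terms are separated by v.
Counting the disjuncts: 4 terms.

4


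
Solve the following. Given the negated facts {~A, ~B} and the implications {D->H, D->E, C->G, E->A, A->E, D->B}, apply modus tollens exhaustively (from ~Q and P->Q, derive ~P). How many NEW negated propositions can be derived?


Initial negated facts: {~A, ~B}
Apply modus tollens to closure:
  ~A and E->A  =>  ~E
  ~B and D->B  =>  ~D
Final negated: {~A, ~B, ~D, ~E}
New negations: {~D, ~E}
Count = 2

2


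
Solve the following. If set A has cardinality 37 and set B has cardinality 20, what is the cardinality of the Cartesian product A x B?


The Cartesian product A x B contains all ordered pairs (a, b).
|A x B| = |A| * |B| = 37 * 20 = 740

740


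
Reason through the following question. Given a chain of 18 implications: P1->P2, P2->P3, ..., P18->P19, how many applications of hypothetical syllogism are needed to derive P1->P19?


With 18 implications in a chain connecting 19 propositions:
P1->P2, P2->P3, ..., P18->P19
Steps needed = (number of implications) - 1 = 18 - 1 = 17

17


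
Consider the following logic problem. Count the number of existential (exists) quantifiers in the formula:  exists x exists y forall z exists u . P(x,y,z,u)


Quantifier prefix: exists x exists y forall z exists u
Mark each quantifier type:
  E E U E
Universal count = 1, Existential count = 3
Asked for existential (exists) quantifiers: 3

3


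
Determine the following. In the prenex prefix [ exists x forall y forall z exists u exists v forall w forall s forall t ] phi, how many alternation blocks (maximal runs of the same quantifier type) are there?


Quantifier-type sequence: E A A E E A A A  (A=forall, E=exists)
Group into maximal same-type runs:
  Ex1 | Ax2 | Ex2 | Ax3
Number of blocks = 4

4


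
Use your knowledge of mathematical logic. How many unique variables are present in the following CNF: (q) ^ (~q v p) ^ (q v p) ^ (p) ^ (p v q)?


Identify each variable that appears in the formula.
Variables found: p, q
Count = 2

2


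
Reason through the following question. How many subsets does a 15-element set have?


The power set of a set with n elements has 2^n elements.
|P(S)| = 2^15 = 32768

32768


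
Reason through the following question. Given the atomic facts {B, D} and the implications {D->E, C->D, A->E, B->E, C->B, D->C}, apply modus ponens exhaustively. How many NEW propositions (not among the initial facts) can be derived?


Initial facts: {B, D}
Apply modus ponens to closure:
  D and D->E  =>  E
  D and D->C  =>  C
Final known: {B, C, D, E}
New propositions: {C, E}
Count = 2

2


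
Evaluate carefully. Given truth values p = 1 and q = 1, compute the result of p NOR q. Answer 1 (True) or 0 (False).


p = 1, q = 1
Operation: p NOR q
Evaluate: 1 NOR 1 = 0

0


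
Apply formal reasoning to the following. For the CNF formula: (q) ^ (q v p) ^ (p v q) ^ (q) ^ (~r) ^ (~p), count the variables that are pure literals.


Check each variable for pure literal status:
p: mixed (not pure)
q: pure positive
r: pure negative
Pure literal count = 2

2


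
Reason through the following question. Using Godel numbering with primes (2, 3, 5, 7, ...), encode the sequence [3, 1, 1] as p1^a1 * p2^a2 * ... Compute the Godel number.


Encode each element as an exponent of the corresponding prime:
  2^3 = 8
  3^1 = 3
  5^1 = 5
Product = 8 * 3 * 5 = 120

120


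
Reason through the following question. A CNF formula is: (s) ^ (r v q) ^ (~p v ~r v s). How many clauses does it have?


A CNF formula is a conjunction of clauses.
Clauses are separated by ^.
Counting the conjuncts: 3 clauses.

3


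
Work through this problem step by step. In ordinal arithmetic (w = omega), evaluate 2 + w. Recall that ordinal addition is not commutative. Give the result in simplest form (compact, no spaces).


Compute 2 + w.
Ordinal + is associative but NOT commutative; for finite n>0, n + w = w but w + n stays w+n.
Any finite left addend is absorbed by w on the right: 2 + w = w.
Result = w

w


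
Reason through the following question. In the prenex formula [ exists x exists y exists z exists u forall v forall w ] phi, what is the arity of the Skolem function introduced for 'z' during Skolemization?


Quantifier prefix: exists x exists y exists z exists u forall v forall w
'z' is existentially quantified at position 3.
No universal quantifiers precede it.
Skolem function arity = 0 (a Skolem constant)

0


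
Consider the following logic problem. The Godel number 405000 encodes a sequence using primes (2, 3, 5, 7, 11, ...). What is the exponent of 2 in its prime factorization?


Factorize 405000 by dividing by 2 repeatedly.
Division steps: 2 divides 405000 exactly 3 time(s).
Exponent of 2 = 3

3


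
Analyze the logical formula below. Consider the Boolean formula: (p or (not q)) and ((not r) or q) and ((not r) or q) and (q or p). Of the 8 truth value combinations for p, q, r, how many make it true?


Evaluate all 8 assignments for p, q, r:
p=0, q=0, r=0: 0
p=0, q=0, r=1: 0
p=0, q=1, r=0: 0
p=0, q=1, r=1: 0
p=1, q=0, r=0: 1
p=1, q=0, r=1: 0
p=1, q=1, r=0: 1
p=1, q=1, r=1: 1
Satisfying count = 3

3


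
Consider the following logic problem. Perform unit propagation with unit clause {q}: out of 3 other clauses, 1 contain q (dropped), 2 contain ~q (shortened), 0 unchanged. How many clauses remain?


Satisfied (removed): 1
Shortened (remain): 2
Unchanged (remain): 0
Remaining = 2 + 0 = 2

2


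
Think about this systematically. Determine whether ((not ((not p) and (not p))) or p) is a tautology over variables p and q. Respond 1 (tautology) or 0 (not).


Check all 4 assignments:
p=0, q=0: 0
p=0, q=1: 0
p=1, q=0: 1
p=1, q=1: 1
Satisfying count = 2/4.
Tautology iff count = 4: no.

0


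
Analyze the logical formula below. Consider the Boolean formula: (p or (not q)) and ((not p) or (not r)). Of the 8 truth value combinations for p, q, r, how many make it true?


Evaluate all 8 assignments for p, q, r:
p=0, q=0, r=0: 1
p=0, q=0, r=1: 1
p=0, q=1, r=0: 0
p=0, q=1, r=1: 0
p=1, q=0, r=0: 1
p=1, q=0, r=1: 0
p=1, q=1, r=0: 1
p=1, q=1, r=1: 0
Satisfying count = 4

4


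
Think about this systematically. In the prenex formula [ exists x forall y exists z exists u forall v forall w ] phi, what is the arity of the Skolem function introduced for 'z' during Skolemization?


Quantifier prefix: exists x forall y exists z exists u forall v forall w
'z' is existentially quantified at position 3.
Universal variables preceding it: y
Skolem function arity = 1

1


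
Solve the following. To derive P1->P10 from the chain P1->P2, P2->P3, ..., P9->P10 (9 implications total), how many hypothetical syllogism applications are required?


With 9 implications in a chain connecting 10 propositions:
P1->P2, P2->P3, ..., P9->P10
Steps needed = (number of implications) - 1 = 9 - 1 = 8

8


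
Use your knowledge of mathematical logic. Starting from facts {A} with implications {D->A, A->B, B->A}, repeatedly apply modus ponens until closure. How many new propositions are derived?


Initial facts: {A}
Apply modus ponens to closure:
  A and A->B  =>  B
Final known: {A, B}
New propositions: {B}
Count = 1

1


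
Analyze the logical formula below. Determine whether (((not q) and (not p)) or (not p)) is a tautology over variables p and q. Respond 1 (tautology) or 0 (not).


Check all 4 assignments:
p=0, q=0: 1
p=0, q=1: 1
p=1, q=0: 0
p=1, q=1: 0
Satisfying count = 2/4.
Tautology iff count = 4: no.

0


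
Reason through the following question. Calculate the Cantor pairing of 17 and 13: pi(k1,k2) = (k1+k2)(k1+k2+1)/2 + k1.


k1 + k2 = 30
(k1+k2)(k1+k2+1)/2 = 30 * 31 / 2 = 465
pi = 465 + 17 = 482

482


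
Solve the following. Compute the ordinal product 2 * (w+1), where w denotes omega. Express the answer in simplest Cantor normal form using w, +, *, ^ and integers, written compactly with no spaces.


Compute 2 * (w+1).
Ordinal * is associative and left-distributive over +, but NOT commutative; for finite n>1, n*w = w but w*n stays w*n.
By left-distributivity: 2 * (w+1) = 2*w + 2*1 = w + 2 = w+2.
Result = w+2

w+2


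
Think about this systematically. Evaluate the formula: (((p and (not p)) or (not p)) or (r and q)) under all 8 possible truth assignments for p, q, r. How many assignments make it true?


Check all 8 assignments:
p=0, q=0, r=0: 1
p=0, q=0, r=1: 1
p=0, q=1, r=0: 1
p=0, q=1, r=1: 1
p=1, q=0, r=0: 0
p=1, q=0, r=1: 0
p=1, q=1, r=0: 0
p=1, q=1, r=1: 1
Count of True = 5

5


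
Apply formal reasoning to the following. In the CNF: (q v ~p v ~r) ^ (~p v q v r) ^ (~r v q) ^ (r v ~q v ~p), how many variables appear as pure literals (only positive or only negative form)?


Check each variable for pure literal status:
p: pure negative
q: mixed (not pure)
r: mixed (not pure)
Pure literal count = 1

1


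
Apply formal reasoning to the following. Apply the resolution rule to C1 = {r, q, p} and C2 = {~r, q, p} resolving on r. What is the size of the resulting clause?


Remove r from C1 and ~r from C2.
C1 remainder: {q, p}
C2 remainder: {q, p}
Union (resolvent): {p, q}
Resolvent has 2 literal(s).

2


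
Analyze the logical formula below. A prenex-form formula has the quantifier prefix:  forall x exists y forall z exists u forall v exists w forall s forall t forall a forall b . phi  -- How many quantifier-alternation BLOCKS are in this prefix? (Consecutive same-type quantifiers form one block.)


Quantifier-type sequence: A E A E A E A A A A  (A=forall, E=exists)
Group into maximal same-type runs:
  Ax1 | Ex1 | Ax1 | Ex1 | Ax1 | Ex1 | Ax4
Number of blocks = 7

7


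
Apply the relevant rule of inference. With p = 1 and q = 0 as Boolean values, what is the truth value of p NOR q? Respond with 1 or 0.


p = 1, q = 0
Operation: p NOR q
Evaluate: 1 NOR 0 = 0

0


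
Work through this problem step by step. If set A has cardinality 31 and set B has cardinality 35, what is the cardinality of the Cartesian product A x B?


The Cartesian product A x B contains all ordered pairs (a, b).
|A x B| = |A| * |B| = 31 * 35 = 1085

1085


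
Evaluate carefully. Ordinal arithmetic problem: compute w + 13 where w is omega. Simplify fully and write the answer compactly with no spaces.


Compute w + 13.
Ordinal + is associative but NOT commutative; for finite n>0, n + w = w but w + n stays w+n.
w + 13 is already in normal form (a successor ordinal beyond w).
Result = w+13

w+13


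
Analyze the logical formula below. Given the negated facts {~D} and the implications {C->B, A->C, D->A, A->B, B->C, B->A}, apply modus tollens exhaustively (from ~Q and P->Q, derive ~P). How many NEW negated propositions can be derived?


Initial negated facts: {~D}
Apply modus tollens to closure:
  (no implication fires)
Final negated: {~D}
New negations: {(none)}
Count = 0

0


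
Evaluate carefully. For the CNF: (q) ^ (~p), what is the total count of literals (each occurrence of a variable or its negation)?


Counting literals in each clause:
Clause 1: 1 literal(s)
Clause 2: 1 literal(s)
Total = 2

2


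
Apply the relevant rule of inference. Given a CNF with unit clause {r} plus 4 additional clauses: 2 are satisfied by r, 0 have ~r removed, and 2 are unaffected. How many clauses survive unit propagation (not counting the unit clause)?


Satisfied (removed): 2
Shortened (remain): 0
Unchanged (remain): 2
Remaining = 0 + 2 = 2

2


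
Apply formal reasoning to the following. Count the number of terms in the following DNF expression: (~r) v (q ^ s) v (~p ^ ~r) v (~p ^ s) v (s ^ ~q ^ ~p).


A DNF formula is a disjunction of terms (conjunctions).
Terms are separated by v.
Counting the disjuncts: 5 terms.

5


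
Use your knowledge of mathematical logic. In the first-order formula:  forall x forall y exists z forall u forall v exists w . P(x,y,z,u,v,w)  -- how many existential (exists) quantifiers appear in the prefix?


Quantifier prefix: forall x forall y exists z forall u forall v exists w
Mark each quantifier type:
  U U E U U E
Universal count = 4, Existential count = 2
Asked for existential (exists) quantifiers: 2

2


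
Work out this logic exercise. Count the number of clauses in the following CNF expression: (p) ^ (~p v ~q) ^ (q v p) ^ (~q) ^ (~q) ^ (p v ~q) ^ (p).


A CNF formula is a conjunction of clauses.
Clauses are separated by ^.
Counting the conjuncts: 7 clauses.

7


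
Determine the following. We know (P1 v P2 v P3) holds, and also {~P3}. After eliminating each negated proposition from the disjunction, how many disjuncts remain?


Original disjuncts (3): P1, P2, P3
Negated (eliminate): ~P3
Remaining disjuncts: P1, P2
Count = 3 - 1 = 2

2


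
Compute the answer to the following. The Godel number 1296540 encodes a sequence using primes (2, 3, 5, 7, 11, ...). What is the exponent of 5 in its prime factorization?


Factorize 1296540 by dividing by 5 repeatedly.
Division steps: 5 divides 1296540 exactly 1 time(s).
Exponent of 5 = 1

1


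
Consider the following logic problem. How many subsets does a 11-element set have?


The power set of a set with n elements has 2^n elements.
|P(S)| = 2^11 = 2048

2048


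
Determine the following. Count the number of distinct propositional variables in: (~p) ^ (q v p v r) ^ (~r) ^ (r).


Identify each variable that appears in the formula.
Variables found: p, q, r
Count = 3

3


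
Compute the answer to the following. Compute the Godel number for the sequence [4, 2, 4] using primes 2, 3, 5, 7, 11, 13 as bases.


Encode each element as an exponent of the corresponding prime:
  2^4 = 16
  3^2 = 9
  5^4 = 625
Product = 16 * 9 * 625 = 90000

90000


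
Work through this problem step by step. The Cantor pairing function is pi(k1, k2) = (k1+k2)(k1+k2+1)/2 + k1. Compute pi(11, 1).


k1 + k2 = 12
(k1+k2)(k1+k2+1)/2 = 12 * 13 / 2 = 78
pi = 78 + 11 = 89

89


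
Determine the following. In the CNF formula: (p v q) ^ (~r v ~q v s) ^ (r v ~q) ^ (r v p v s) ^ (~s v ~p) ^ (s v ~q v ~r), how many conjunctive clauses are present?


A CNF formula is a conjunction of clauses.
Clauses are separated by ^.
Counting the conjuncts: 6 clauses.

6


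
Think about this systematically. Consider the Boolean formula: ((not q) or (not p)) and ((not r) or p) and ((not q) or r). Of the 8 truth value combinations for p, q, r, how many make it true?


Evaluate all 8 assignments for p, q, r:
p=0, q=0, r=0: 1
p=0, q=0, r=1: 0
p=0, q=1, r=0: 0
p=0, q=1, r=1: 0
p=1, q=0, r=0: 1
p=1, q=0, r=1: 1
p=1, q=1, r=0: 0
p=1, q=1, r=1: 0
Satisfying count = 3

3


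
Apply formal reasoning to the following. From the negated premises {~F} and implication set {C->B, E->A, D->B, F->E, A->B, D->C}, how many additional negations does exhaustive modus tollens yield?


Initial negated facts: {~F}
Apply modus tollens to closure:
  (no implication fires)
Final negated: {~F}
New negations: {(none)}
Count = 0

0


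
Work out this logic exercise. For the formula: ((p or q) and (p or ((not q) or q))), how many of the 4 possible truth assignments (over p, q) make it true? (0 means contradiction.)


Check all 4 assignments:
p=0, q=0: 0
p=0, q=1: 1
p=1, q=0: 1
p=1, q=1: 1
Count of True = 3

3


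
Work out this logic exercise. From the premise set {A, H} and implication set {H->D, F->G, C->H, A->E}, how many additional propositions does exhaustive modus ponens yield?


Initial facts: {A, H}
Apply modus ponens to closure:
  H and H->D  =>  D
  A and A->E  =>  E
Final known: {A, D, E, H}
New propositions: {D, E}
Count = 2

2


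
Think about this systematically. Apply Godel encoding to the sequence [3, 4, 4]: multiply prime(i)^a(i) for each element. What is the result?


Encode each element as an exponent of the corresponding prime:
  2^3 = 8
  3^4 = 81
  5^4 = 625
Product = 8 * 81 * 625 = 405000

405000


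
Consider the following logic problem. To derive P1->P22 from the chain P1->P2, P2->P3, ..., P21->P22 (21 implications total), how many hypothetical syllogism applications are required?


With 21 implications in a chain connecting 22 propositions:
P1->P2, P2->P3, ..., P21->P22
Steps needed = (number of implications) - 1 = 21 - 1 = 20

20


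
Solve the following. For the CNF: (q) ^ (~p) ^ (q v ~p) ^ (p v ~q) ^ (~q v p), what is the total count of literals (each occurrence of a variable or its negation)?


Counting literals in each clause:
Clause 1: 1 literal(s)
Clause 2: 1 literal(s)
Clause 3: 2 literal(s)
Clause 4: 2 literal(s)
Clause 5: 2 literal(s)
Total = 8

8


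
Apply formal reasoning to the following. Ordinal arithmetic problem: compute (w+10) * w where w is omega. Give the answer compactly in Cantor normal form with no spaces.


Compute (w+10) * w.
Ordinal * is associative and left-distributive over +, but NOT commutative; for finite n>1, n*w = w but w*n stays w*n.
(w+10) * w = sup{(w+10)*k : k<w} = sup{w*k+10} = w^2 (the +10 tail is absorbed in the limit).
Result = w^2

w^2


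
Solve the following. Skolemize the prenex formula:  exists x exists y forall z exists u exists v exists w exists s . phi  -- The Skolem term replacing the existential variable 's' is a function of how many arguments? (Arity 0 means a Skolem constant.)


Quantifier prefix: exists x exists y forall z exists u exists v exists w exists s
's' is existentially quantified at position 7.
Universal variables preceding it: z
Skolem function arity = 1

1


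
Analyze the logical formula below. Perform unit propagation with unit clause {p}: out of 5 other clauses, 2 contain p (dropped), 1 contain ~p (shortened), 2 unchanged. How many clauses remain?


Satisfied (removed): 2
Shortened (remain): 1
Unchanged (remain): 2
Remaining = 1 + 2 = 3

3


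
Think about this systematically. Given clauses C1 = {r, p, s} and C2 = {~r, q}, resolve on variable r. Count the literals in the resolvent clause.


Remove r from C1 and ~r from C2.
C1 remainder: {p, s}
C2 remainder: {q}
Union (resolvent): {p, q, s}
Resolvent has 3 literal(s).

3


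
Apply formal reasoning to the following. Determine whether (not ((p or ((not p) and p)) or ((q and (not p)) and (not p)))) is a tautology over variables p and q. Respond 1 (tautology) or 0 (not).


Check all 4 assignments:
p=0, q=0: 1
p=0, q=1: 0
p=1, q=0: 0
p=1, q=1: 0
Satisfying count = 1/4.
Tautology iff count = 4: no.

0


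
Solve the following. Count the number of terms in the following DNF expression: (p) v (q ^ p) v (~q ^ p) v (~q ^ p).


A DNF formula is a disjunction of terms (conjunctions).
Terms are separated by v.
Counting the disjuncts: 4 terms.

4


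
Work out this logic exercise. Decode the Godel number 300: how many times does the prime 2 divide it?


Factorize 300 by dividing by 2 repeatedly.
Division steps: 2 divides 300 exactly 2 time(s).
Exponent of 2 = 2

2


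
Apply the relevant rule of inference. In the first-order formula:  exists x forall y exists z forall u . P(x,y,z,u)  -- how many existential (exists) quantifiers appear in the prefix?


Quantifier prefix: exists x forall y exists z forall u
Mark each quantifier type:
  E U E U
Universal count = 2, Existential count = 2
Asked for existential (exists) quantifiers: 2

2


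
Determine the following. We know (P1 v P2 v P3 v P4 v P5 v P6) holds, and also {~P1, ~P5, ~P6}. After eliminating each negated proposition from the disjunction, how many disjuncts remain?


Original disjuncts (6): P1, P2, P3, P4, P5, P6
Negated (eliminate): ~P1, ~P5, ~P6
Remaining disjuncts: P2, P3, P4
Count = 6 - 3 = 3

3
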